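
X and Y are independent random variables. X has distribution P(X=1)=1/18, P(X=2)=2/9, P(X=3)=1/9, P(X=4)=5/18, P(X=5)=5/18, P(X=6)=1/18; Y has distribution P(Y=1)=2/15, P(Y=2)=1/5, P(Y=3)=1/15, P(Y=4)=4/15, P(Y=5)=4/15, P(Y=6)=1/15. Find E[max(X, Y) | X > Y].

P(X > Y) = 56/135.
Summing max(X,Y)·P(x,y) over outcomes with X > Y gives 50/27.
E[max(X, Y) | X > Y] = (50/27) / (56/135) = 125/28.

125/28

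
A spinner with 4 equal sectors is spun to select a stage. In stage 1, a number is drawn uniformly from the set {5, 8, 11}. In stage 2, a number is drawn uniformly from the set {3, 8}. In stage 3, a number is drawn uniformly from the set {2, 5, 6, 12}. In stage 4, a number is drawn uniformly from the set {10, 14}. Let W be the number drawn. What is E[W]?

E[W | stage 1] = (5+8+11)/3 = 8.
E[W | stage 2] = (3+8)/2 = 11/2.
E[W | stage 3] = (2+5+6+12)/4 = 25/4.
E[W | stage 4] = (10+14)/2 = 12.
By the law of total expectation,
E[W] = (1/4)·(8) + (1/4)·(11/2) + (1/4)·(25/4) + (1/4)·(12) = 127/16.

127/16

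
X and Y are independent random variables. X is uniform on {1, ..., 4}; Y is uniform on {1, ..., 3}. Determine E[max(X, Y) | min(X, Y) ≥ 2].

P(min(X, Y) ≥ 2) = 1/2.
Summing max(X,Y)·P(x,y) over outcomes with min(X, Y) ≥ 2 gives 19/12.
E[max(X, Y) | min(X, Y) ≥ 2] = (19/12) / (1/2) = 19/6.

19/6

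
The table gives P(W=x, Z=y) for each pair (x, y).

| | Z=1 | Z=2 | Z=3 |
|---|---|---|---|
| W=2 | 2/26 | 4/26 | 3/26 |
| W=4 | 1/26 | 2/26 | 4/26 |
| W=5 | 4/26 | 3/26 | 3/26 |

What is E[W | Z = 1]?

P(Z = 1) = 7/26.
Summing W·P(W=x,Z=y) over the conditioning event gives 14/13.
E[W | Z = 1] = (14/13) / (7/26) = 4.

4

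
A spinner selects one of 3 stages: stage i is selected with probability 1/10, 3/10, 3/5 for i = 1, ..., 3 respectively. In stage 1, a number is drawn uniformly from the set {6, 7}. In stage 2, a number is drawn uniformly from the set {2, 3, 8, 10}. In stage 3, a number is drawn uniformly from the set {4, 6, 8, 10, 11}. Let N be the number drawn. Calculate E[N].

E[N | stage 1] = (6+7)/2 = 13/2.
E[N | stage 2] = (2+3+8+10)/4 = 23/4.
E[N | stage 3] = (4+6+8+10+11)/5 = 39/5.
By the law of total expectation,
E[N] = (1/10)·(13/2) + (3/10)·(23/4) + (3/5)·(39/5) = 1411/200.

1411/200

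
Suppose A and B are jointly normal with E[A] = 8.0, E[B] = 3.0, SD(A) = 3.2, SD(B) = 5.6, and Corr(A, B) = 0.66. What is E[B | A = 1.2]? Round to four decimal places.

-4.8540

E[B | A=x] = μ_B + ρ(σ_B/σ_A)(x − μ_A) for jointly normal variables.
E[B | A=1.2] = 3.0 + (0.66)·(5.6/3.2)·(1.2 − (8.0)) = 3.0 + (1.155)·(-6.8) = -4.8540.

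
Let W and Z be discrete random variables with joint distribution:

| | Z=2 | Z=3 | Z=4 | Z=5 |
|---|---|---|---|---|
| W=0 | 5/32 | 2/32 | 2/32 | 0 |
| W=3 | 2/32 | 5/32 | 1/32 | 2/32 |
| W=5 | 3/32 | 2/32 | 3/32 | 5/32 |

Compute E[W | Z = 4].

3

P(Z = 4) = 3/16.
Σ W·P over the event = 0·(2/32) + 3·(1/32) + 5·(3/32) = 9/16.
E[W | Z = 4] = (9/16) / (3/16) = 3.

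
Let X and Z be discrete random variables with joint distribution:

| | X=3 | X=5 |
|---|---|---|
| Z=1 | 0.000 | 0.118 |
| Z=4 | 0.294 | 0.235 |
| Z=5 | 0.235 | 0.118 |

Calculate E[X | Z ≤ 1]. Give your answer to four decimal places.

P(Z ≤ 1) = 0.118.
Σ X·P over the event = 5·(0.118) = 0.590.
E[X | Z ≤ 1] = (0.590) / (0.118) = 5.0000.

5.0000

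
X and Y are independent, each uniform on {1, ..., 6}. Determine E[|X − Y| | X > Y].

7/3

P(X > Y) = 5/12.
Summing |X−Y|·P(x,y) over outcomes with X > Y gives 35/36.
E[|X − Y| | X > Y] = (35/36) / (5/12) = 7/3.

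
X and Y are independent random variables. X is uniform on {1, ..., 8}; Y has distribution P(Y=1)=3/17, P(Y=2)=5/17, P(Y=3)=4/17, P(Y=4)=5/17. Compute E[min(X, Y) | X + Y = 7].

P(X + Y = 7) = 1/8.
Summing min(X,Y)·P(x,y) over outcomes with X + Y = 7 gives 5/17.
E[min(X, Y) | X + Y = 7] = (5/17) / (1/8) = 40/17.

40/17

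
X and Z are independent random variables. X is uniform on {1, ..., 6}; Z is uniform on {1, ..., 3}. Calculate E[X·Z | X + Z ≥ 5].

P(X + Z ≥ 5) = 2/3.
Summing XZ·P(x,y) over outcomes with X + Z ≥ 5 gives 37/6.
E[X·Z | X + Z ≥ 5] = (37/6) / (2/3) = 37/4.

37/4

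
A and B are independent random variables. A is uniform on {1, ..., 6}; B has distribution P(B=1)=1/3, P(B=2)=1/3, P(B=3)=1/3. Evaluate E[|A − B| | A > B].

31/12

P(A > B) = 2/3.
Summing |A−B|·P(x,y) over outcomes with A > B gives 31/18.
E[|A − B| | A > B] = (31/18) / (2/3) = 31/12.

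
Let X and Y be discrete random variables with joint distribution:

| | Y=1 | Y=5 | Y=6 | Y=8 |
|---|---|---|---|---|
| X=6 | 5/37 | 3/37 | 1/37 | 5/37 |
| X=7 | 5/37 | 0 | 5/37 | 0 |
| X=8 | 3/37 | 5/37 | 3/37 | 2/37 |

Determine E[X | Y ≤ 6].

106/15

P(Y ≤ 6) = 30/37.
Σ X·P over the event = 6·(5/37) + 6·(3/37) + 6·(1/37) + 7·(5/37) + 7·(5/37) + 8·(3/37) + 8·(5/37) + 8·(3/37) = 212/37.
E[X | Y ≤ 6] = (212/37) / (30/37) = 106/15.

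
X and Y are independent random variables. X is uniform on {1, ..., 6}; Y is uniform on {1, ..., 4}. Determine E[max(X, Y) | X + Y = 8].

Outcomes with X + Y = 8: (4,4), (5,3), (6,2), each with probability 1/24.
E[max(X, Y) | X + Y = 8] = (4 + 5 + 6) / 3 = 5.

5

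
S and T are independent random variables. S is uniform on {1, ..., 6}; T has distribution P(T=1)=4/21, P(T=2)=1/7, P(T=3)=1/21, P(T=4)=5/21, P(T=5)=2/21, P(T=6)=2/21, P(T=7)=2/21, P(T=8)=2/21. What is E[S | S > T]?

216/47

P(S > T) = 47/126.
Summing S·P(x,y) over outcomes with S > T gives 12/7.
E[S | S > T] = (12/7) / (47/126) = 216/47.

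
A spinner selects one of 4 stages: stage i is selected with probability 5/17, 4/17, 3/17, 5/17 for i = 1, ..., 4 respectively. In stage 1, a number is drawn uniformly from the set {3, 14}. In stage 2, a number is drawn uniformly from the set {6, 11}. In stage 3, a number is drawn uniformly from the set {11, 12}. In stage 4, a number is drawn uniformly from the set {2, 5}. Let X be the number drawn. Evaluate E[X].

E[X | stage 1] = (3+14)/2 = 17/2.
E[X | stage 2] = (6+11)/2 = 17/2.
E[X | stage 3] = (11+12)/2 = 23/2.
E[X | stage 4] = (2+5)/2 = 7/2.
E[X] = (5/17)·(17/2) + (4/17)·(17/2) + (3/17)·(23/2) + (5/17)·(7/2) = 257/34.

257/34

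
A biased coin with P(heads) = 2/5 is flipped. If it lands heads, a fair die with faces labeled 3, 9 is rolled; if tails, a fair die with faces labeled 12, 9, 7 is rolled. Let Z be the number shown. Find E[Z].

8

E[Z | heads] = (3+9)/2 = 6.
E[Z | tails] = (12+9+7)/3 = 28/3.
E[Z] = (2/5)·(6) + (3/5)·(28/3) = 8.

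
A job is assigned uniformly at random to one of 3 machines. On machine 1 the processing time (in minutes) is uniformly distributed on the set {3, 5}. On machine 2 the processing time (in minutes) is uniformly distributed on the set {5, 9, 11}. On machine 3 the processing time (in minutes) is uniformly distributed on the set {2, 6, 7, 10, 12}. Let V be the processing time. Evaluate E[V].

296/45

E[V | machine 1] = (3+5)/2 = 4.
E[V | machine 2] = (5+9+11)/3 = 25/3.
E[V | machine 3] = (2+6+7+10+12)/5 = 37/5.
E[V] = (1/3)·(4) + (1/3)·(25/3) + (1/3)·(37/5) = 296/45.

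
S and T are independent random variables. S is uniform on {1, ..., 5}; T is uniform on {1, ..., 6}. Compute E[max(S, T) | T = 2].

16/5

Outcomes with T = 2: (1,2), (2,2), (3,2), (4,2), (5,2), each with probability 1/30.
E[max(S, T) | T = 2] = (2 + 2 + 3 + 4 + 5) / 5 = 16/5.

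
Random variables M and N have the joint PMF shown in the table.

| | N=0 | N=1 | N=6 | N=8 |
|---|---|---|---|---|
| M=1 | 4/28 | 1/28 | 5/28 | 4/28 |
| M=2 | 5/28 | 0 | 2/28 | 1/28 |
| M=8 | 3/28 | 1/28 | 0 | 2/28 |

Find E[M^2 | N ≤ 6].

14

P(N ≤ 6) = 3/4.
Summing M^2·P(M=x,N=y) over the conditioning event gives 21/2.
E[M^2 | N ≤ 6] = (21/2) / (3/4) = 14.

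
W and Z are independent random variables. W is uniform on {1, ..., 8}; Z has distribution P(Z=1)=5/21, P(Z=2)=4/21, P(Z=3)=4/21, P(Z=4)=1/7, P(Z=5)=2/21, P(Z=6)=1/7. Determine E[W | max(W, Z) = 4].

82/25

P(max(W, Z) = 4) = 25/168.
Summing W·P(x,y) over outcomes with max(W, Z) = 4 gives 41/84.
E[W | max(W, Z) = 4] = (41/84) / (25/168) = 82/25.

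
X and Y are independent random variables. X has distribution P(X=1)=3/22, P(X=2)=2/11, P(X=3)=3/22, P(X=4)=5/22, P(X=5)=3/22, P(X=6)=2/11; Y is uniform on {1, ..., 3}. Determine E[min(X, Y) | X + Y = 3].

1

P(X + Y = 3) = 7/66.
Summing min(X,Y)·P(x,y) over outcomes with X + Y = 3 gives 7/66.
E[min(X, Y) | X + Y = 3] = (7/66) / (7/66) = 1.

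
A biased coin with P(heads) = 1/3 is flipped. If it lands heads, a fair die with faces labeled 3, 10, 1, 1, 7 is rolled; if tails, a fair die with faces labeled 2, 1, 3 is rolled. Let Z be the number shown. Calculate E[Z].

E[Z | heads] = (3+10+1+1+7)/5 = 22/5.
E[Z | tails] = (2+1+3)/3 = 2.
By the law of total expectation,
E[Z] = (1/3)·(22/5) + (2/3)·(2) = 14/5.

14/5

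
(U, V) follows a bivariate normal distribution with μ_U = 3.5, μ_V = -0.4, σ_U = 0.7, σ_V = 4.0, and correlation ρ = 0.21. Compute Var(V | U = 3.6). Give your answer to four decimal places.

15.2944

Var(V | U=x) = (1 − ρ²)·σ_V².
Var(V | U=3.6) = (4.0)²·(1 − (0.21)²) = 16·0.9559 = 15.2944.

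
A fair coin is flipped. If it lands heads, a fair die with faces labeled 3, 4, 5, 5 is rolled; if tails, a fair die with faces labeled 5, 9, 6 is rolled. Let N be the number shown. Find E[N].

E[N | heads] = (3+4+5+5)/4 = 17/4.
E[N | tails] = (5+9+6)/3 = 20/3.
By the law of total expectation,
E[N] = (1/2)·(17/4) + (1/2)·(20/3) = 131/24.

131/24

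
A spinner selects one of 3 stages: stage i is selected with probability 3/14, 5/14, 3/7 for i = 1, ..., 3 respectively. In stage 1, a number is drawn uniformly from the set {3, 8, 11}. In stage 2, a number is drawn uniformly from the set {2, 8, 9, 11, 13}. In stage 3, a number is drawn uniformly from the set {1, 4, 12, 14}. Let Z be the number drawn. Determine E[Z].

223/28

E[Z | stage 1] = (3+8+11)/3 = 22/3.
E[Z | stage 2] = (2+8+9+11+13)/5 = 43/5.
E[Z | stage 3] = (1+4+12+14)/4 = 31/4.
E[Z] = (3/14)·(22/3) + (5/14)·(43/5) + (3/7)·(31/4) = 223/28.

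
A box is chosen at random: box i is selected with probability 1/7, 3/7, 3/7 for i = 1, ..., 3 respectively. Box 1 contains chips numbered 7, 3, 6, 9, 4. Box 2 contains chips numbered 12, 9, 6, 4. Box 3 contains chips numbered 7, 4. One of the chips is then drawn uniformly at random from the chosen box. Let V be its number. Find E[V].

E[V | box 1] = (7+3+6+9+4)/5 = 29/5.
E[V | box 2] = (12+9+6+4)/4 = 31/4.
E[V | box 3] = (7+4)/2 = 11/2.
E[V] = (1/7)·(29/5) + (3/7)·(31/4) + (3/7)·(11/2) = 911/140.

911/140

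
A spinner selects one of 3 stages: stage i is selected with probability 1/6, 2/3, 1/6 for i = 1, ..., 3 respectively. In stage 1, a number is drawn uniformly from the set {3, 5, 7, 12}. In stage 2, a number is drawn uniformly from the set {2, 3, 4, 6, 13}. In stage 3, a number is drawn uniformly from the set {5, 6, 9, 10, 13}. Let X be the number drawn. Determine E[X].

151/24

E[X | stage 1] = (3+5+7+12)/4 = 27/4.
E[X | stage 2] = (2+3+4+6+13)/5 = 28/5.
E[X | stage 3] = (5+6+9+10+13)/5 = 43/5.
By the law of total expectation,
E[X] = (1/6)·(27/4) + (2/3)·(28/5) + (1/6)·(43/5) = 151/24.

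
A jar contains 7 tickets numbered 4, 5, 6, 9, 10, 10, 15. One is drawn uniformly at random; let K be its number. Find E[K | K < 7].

P(K < 7) = 3/7.
Σ over the event: 4·1/7 + 5·1/7 + 6·1/7 = 15/7.
E[K | K < 7] = (15/7) / (3/7) = 5.

5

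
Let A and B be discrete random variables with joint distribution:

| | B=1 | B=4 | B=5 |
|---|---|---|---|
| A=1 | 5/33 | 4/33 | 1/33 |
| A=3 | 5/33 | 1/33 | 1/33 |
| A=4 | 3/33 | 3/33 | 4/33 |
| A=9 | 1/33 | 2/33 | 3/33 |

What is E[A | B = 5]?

P(B = 5) = 3/11.
Σ A·P over the event = 1·(1/33) + 3·(1/33) + 4·(4/33) + 9·(3/33) = 47/33.
E[A | B = 5] = (47/33) / (3/11) = 47/9.

47/9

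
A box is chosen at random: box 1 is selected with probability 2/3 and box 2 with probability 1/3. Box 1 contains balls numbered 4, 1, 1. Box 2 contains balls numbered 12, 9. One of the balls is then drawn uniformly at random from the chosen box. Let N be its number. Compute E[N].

29/6

E[N | box 1] = (4+1+1)/3 = 2.
E[N | box 2] = (12+9)/2 = 21/2.
E[N] = (2/3)·(2) + (1/3)·(21/2) = 29/6.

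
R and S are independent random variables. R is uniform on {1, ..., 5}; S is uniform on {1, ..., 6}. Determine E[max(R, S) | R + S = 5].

7/2

Outcomes with R + S = 5: (1,4), (2,3), (3,2), (4,1), each with probability 1/30.
E[max(R, S) | R + S = 5] = (4 + 3 + 3 + 4) / 4 = 7/2.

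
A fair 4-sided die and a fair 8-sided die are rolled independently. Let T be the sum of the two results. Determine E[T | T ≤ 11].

P(T ≤ 11) = 31/32.
E[T | T ≤ 11] = (53/8) / (31/32) = 212/31.

212/31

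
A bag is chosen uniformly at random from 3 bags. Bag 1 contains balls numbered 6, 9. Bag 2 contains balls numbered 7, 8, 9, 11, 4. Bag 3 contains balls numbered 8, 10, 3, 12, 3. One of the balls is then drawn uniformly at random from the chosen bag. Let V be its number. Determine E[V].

15/2

E[V | bag 1] = (6+9)/2 = 15/2.
E[V | bag 2] = (7+8+9+11+4)/5 = 39/5.
E[V | bag 3] = (8+10+3+12+3)/5 = 36/5.
By the law of total expectation,
E[V] = (1/3)·(15/2) + (1/3)·(39/5) + (1/3)·(36/5) = 15/2.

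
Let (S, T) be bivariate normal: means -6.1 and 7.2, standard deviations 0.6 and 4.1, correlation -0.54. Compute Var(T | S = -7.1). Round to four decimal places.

Var(T | S=x) = (1 − ρ²)·σ_T².
Var(T | S=-7.1) = (4.1)²·(1 − (-0.54)²) = 16.81·0.7084 = 11.9082.

11.9082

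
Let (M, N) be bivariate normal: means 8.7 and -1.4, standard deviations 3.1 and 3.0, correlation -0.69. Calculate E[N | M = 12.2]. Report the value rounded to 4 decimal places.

-3.7371

E[N | M=x] = μ_N + ρ(σ_N/σ_M)(x − μ_M) for jointly normal variables.
E[N | M=12.2] = -1.4 + (-0.69)·(3.0/3.1)·(12.2 − (8.7)) = -1.4 + (-0.66774)·(3.5) = -3.7371.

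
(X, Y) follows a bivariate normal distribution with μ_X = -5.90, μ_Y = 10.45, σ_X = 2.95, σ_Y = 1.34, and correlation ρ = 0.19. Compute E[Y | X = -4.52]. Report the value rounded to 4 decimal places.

The regression of Y on X has slope ρ·σ_Y/σ_X and passes through (μ_X, μ_Y).
E[Y | X=-4.52] = 10.45 + (0.19)·(1.34/2.95)·(-4.52 − (-5.90)) = 10.45 + (0.086305)·(1.38) = 10.5691.

10.5691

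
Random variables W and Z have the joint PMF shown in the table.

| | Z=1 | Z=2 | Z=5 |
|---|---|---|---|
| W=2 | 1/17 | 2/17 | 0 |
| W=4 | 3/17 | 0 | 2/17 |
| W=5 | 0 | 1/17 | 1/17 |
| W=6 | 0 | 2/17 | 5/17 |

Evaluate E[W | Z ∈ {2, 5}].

64/13

P(Z ∈ {2, 5}) = 13/17.
Σ W·P over the event = 2·(2/17) + 4·(2/17) + 5·(1/17) + 5·(1/17) + 6·(2/17) + 6·(5/17) = 64/17.
E[W | Z ∈ {2, 5}] = (64/17) / (13/17) = 64/13.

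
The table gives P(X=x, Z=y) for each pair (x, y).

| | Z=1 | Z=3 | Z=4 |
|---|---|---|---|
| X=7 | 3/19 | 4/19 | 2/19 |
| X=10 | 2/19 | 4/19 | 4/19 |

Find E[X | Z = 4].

9

P(Z = 4) = 6/19.
Σ X·P over the event = 7·(2/19) + 10·(4/19) = 54/19.
E[X | Z = 4] = (54/19) / (6/19) = 9.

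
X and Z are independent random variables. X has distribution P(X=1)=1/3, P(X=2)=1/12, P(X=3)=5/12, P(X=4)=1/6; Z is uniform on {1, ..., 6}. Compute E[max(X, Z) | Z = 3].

19/6

P(Z = 3) = 1/6.
Summing max(X,Z)·P(x,y) over outcomes with Z = 3 gives 19/36.
E[max(X, Z) | Z = 3] = (19/36) / (1/6) = 19/6.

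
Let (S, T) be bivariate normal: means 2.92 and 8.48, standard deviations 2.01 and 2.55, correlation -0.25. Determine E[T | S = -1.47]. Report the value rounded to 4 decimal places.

The regression of T on S has slope ρ·σ_T/σ_S and passes through (μ_S, μ_T).
E[T | S=-1.47] = 8.48 + (-0.25)·(2.55/2.01)·(-1.47 − (2.92)) = 8.48 + (-0.3171642)·(-4.39) = 9.8724.

9.8724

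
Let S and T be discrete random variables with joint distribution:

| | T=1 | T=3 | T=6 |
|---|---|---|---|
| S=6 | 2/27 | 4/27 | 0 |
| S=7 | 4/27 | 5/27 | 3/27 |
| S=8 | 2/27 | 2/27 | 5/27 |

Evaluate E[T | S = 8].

P(S = 8) = 1/3.
Summing T·P(S=x,T=y) over the conditioning event gives 38/27.
E[T | S = 8] = (38/27) / (1/3) = 38/9.

38/9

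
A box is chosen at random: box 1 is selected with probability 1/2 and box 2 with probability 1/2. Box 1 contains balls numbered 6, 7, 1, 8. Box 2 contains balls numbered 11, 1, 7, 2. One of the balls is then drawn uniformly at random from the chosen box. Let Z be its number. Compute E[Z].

E[Z | box 1] = (6+7+1+8)/4 = 11/2.
E[Z | box 2] = (11+1+7+2)/4 = 21/4.
E[Z] = (1/2)·(11/2) + (1/2)·(21/4) = 43/8.

43/8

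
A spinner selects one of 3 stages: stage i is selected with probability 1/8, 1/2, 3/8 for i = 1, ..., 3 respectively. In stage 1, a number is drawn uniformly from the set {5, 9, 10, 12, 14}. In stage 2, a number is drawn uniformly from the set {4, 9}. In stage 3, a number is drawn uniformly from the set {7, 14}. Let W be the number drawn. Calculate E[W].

135/16

E[W | stage 1] = (5+9+10+12+14)/5 = 10.
E[W | stage 2] = (4+9)/2 = 13/2.
E[W | stage 3] = (7+14)/2 = 21/2.
E[W] = (1/8)·(10) + (1/2)·(13/2) + (3/8)·(21/2) = 135/16.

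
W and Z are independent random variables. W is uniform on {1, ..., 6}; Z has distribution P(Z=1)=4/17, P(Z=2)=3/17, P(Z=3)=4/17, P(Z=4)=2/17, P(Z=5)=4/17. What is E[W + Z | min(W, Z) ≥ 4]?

29/3

P(min(W, Z) ≥ 4) = 3/17.
Summing (W+Z)·P(x,y) over outcomes with min(W, Z) ≥ 4 gives 29/17.
E[W + Z | min(W, Z) ≥ 4] = (29/17) / (3/17) = 29/3.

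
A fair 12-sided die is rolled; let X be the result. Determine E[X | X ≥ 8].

Given X ≥ 8, X is equally likely to be any of {8, 9, 10, 11, 12}.
E[X | X ≥ 8] = (8 + 9 + 10 + 11 + 12) / 5 = 10.

10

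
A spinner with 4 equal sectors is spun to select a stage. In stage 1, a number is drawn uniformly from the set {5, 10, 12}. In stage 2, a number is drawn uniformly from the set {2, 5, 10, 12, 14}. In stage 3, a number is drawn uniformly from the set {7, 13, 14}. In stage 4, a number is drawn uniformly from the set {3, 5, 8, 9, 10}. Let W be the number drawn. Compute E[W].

E[W | stage 1] = (5+10+12)/3 = 9.
E[W | stage 2] = (2+5+10+12+14)/5 = 43/5.
E[W | stage 3] = (7+13+14)/3 = 34/3.
E[W | stage 4] = (3+5+8+9+10)/5 = 7.
By the law of total expectation,
E[W] = (1/4)·(9) + (1/4)·(43/5) + (1/4)·(34/3) + (1/4)·(7) = 539/60.

539/60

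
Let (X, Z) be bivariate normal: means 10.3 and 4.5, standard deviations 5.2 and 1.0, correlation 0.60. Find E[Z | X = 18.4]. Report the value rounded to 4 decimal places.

E[Z | X=x] = μ_Z + ρ(σ_Z/σ_X)(x − μ_X) for jointly normal variables.
E[Z | X=18.4] = 4.5 + (0.60)·(1.0/5.2)·(18.4 − (10.3)) = 4.5 + (0.11538)·(8.1) = 5.4346.

5.4346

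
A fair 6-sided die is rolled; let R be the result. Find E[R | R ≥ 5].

11/2

Given R ≥ 5, R is equally likely to be any of {5, 6}.
E[R | R ≥ 5] = (5 + 6) / 2 = 11/2.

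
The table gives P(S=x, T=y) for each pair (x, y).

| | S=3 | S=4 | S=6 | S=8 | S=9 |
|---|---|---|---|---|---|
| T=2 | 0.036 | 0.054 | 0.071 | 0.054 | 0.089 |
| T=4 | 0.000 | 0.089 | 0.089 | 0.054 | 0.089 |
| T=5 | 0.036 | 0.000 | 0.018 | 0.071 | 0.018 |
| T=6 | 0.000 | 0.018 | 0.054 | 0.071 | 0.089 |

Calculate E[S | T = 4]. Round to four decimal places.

P(T = 4) = 0.321.
Σ S·P over the event = 4·(0.089) + 6·(0.089) + 8·(0.054) + 9·(0.089) = 2.123.
E[S | T = 4] = (2.123) / (0.321) = 6.6137.

6.6137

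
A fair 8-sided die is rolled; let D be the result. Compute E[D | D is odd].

4

Given D is odd, D is equally likely to be any of {1, 3, 5, 7}.
E[D | D is odd] = (1 + 3 + 5 + 7) / 4 = 4.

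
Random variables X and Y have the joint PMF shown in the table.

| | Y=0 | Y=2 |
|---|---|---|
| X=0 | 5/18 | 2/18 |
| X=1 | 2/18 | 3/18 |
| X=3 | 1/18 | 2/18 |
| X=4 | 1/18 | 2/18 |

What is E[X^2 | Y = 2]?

53/9

P(Y = 2) = 1/2.
Σ X^2·P over the event = 0·(2/18) + 1·(3/18) + 9·(2/18) + 16·(2/18) = 53/18.
E[X^2 | Y = 2] = (53/18) / (1/2) = 53/9.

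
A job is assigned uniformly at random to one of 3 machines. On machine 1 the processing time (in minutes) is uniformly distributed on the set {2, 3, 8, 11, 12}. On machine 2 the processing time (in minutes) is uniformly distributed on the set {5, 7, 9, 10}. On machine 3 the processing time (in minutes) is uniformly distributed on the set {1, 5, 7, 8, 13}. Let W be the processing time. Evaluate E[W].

29/4

E[W | machine 1] = (2+3+8+11+12)/5 = 36/5.
E[W | machine 2] = (5+7+9+10)/4 = 31/4.
E[W | machine 3] = (1+5+7+8+13)/5 = 34/5.
By the law of total expectation,
E[W] = (1/3)·(36/5) + (1/3)·(31/4) + (1/3)·(34/5) = 29/4.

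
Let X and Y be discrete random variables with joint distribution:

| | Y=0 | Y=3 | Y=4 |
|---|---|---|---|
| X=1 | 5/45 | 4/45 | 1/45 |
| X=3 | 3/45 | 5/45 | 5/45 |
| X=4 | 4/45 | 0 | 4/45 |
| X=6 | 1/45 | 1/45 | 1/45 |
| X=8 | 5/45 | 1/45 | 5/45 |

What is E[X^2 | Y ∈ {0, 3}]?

P(Y ∈ {0, 3}) = 29/45.
Summing X^2·P(X=x,Y=y) over the conditioning event gives 601/45.
E[X^2 | Y ∈ {0, 3}] = (601/45) / (29/45) = 601/29.

601/29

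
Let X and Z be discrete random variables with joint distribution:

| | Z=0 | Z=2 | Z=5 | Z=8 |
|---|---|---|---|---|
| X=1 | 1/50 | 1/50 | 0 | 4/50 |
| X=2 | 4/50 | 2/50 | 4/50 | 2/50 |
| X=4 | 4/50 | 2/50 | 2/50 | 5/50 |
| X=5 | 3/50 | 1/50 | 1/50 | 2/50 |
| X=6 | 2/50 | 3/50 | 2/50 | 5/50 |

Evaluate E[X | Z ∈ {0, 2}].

88/23

P(Z ∈ {0, 2}) = 23/50.
Summing X·P(X=x,Z=y) over the conditioning event gives 44/25.
E[X | Z ∈ {0, 2}] = (44/25) / (23/50) = 88/23.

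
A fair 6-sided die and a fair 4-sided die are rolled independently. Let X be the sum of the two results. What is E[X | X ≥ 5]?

62/9

P(X ≥ 5) = 3/4.
Σ over the event: 5·1/6 + 6·1/6 + 7·1/6 + 8·1/8 + 9·1/12 + 10·1/24 = 31/6.
E[X | X ≥ 5] = (31/6) / (3/4) = 62/9.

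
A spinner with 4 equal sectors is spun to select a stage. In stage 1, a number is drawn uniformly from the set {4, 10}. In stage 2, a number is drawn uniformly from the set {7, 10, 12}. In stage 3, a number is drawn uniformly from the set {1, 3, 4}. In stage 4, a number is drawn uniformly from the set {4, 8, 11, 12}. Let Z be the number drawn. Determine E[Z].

E[Z | stage 1] = (4+10)/2 = 7.
E[Z | stage 2] = (7+10+12)/3 = 29/3.
E[Z | stage 3] = (1+3+4)/3 = 8/3.
E[Z | stage 4] = (4+8+11+12)/4 = 35/4.
By the law of total expectation,
E[Z] = (1/4)·(7) + (1/4)·(29/3) + (1/4)·(8/3) + (1/4)·(35/4) = 337/48.

337/48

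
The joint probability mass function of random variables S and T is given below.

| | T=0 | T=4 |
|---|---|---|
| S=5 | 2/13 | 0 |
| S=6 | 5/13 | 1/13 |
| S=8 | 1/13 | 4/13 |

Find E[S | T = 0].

P(T = 0) = 8/13.
Summing S·P(S=x,T=y) over the conditioning event gives 48/13.
E[S | T = 0] = (48/13) / (8/13) = 6.

6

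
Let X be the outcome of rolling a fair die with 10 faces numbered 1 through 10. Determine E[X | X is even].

6

Given X is even, X is equally likely to be any of {2, 4, 6, 8, 10}.
E[X | X is even] = (2 + 4 + 6 + 8 + 10) / 5 = 6.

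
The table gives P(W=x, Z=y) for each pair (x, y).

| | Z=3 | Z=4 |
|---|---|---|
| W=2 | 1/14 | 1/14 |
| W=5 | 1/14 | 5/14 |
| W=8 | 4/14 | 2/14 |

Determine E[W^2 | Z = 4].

P(Z = 4) = 4/7.
Σ W^2·P over the event = 4·(1/14) + 25·(5/14) + 64·(2/14) = 257/14.
E[W^2 | Z = 4] = (257/14) / (4/7) = 257/8.

257/8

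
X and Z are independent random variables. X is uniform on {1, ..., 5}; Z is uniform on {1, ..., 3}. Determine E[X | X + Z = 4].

P(X + Z = 4) = 1/5.
Summing X·P(x,y) over outcomes with X + Z = 4 gives 2/5.
E[X | X + Z = 4] = (2/5) / (1/5) = 2.

2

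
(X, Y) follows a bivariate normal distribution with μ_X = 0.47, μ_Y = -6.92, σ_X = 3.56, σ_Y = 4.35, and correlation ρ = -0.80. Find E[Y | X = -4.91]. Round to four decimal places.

-1.6609

The regression of Y on X has slope ρ·σ_Y/σ_X and passes through (μ_X, μ_Y).
E[Y | X=-4.91] = -6.92 + (-0.80)·(4.35/3.56)·(-4.91 − (0.47)) = -6.92 + (-0.97753)·(-5.38) = -1.6609.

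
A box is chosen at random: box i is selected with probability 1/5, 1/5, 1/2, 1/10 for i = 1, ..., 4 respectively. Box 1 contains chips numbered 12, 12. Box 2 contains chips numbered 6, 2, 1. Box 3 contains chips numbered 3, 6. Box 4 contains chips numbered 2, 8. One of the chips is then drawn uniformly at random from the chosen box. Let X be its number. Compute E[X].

E[X | box 1] = (12+12)/2 = 12.
E[X | box 2] = (6+2+1)/3 = 3.
E[X | box 3] = (3+6)/2 = 9/2.
E[X | box 4] = (2+8)/2 = 5.
By the law of total expectation,
E[X] = (1/5)·(12) + (1/5)·(3) + (1/2)·(9/2) + (1/10)·(5) = 23/4.

23/4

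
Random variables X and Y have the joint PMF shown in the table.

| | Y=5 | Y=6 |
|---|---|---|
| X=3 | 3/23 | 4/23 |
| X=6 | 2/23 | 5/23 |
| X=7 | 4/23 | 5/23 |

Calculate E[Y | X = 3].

P(X = 3) = 7/23.
Σ Y·P over the event = 5·(3/23) + 6·(4/23) = 39/23.
E[Y | X = 3] = (39/23) / (7/23) = 39/7.

39/7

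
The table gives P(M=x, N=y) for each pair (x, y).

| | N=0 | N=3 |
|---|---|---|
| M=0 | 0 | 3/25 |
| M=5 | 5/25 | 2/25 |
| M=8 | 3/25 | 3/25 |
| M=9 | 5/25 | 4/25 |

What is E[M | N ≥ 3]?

35/6

P(N ≥ 3) = 12/25.
Summing M·P(M=x,N=y) over the conditioning event gives 14/5.
E[M | N ≥ 3] = (14/5) / (12/25) = 35/6.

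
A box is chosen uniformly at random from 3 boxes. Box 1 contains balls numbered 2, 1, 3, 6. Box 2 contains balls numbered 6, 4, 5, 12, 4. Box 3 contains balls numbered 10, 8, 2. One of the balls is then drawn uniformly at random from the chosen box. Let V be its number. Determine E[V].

238/45

E[V | box 1] = (2+1+3+6)/4 = 3.
E[V | box 2] = (6+4+5+12+4)/5 = 31/5.
E[V | box 3] = (10+8+2)/3 = 20/3.
E[V] = (1/3)·(3) + (1/3)·(31/5) + (1/3)·(20/3) = 238/45.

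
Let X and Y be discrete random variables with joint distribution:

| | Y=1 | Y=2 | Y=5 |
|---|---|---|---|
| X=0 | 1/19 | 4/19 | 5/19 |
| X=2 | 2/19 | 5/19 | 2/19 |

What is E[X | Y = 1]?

4/3

P(Y = 1) = 3/19.
Σ X·P over the event = 0·(1/19) + 2·(2/19) = 4/19.
E[X | Y = 1] = (4/19) / (3/19) = 4/3.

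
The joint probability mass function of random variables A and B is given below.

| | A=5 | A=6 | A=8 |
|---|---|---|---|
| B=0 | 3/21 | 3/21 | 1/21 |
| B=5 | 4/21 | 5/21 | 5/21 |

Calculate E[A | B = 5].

45/7

P(B = 5) = 2/3.
Summing A·P(A=x,B=y) over the conditioning event gives 30/7.
E[A | B = 5] = (30/7) / (2/3) = 45/7.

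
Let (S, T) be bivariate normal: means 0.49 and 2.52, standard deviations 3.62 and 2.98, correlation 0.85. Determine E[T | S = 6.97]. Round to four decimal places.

7.0542

For a bivariate normal, E[T | S=x] = μ_T + ρ·(σ_T/σ_S)·(x − μ_S).
E[T | S=6.97] = 2.52 + (0.85)·(2.98/3.62)·(6.97 − (0.49)) = 2.52 + (0.69972)·(6.48) = 7.0542.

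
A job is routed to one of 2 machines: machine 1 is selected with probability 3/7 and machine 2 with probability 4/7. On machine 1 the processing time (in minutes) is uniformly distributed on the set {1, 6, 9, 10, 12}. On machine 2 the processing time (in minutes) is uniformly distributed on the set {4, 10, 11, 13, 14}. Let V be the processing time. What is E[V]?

46/5

E[V | machine 1] = (1+6+9+10+12)/5 = 38/5.
E[V | machine 2] = (4+10+11+13+14)/5 = 52/5.
By the law of total expectation,
E[V] = (3/7)·(38/5) + (4/7)·(52/5) = 46/5.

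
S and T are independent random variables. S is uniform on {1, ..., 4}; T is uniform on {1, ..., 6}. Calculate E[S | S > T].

Outcomes with S > T: (2,1), (3,1), (3,2), (4,1), (4,2), (4,3), each with probability 1/24.
E[S | S > T] = (2 + 3 + 3 + 4 + 4 + 4) / 6 = 10/3.

10/3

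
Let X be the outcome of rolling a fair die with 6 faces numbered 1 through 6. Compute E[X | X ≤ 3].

2

Given X ≤ 3, X is equally likely to be any of {1, 2, 3}.
E[X | X ≤ 3] = (1 + 2 + 3) / 3 = 2.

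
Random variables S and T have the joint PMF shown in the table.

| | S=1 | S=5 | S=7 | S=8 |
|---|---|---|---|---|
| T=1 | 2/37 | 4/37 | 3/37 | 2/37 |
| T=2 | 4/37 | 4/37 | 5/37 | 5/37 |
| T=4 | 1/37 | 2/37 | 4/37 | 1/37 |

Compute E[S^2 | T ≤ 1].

377/11

P(T ≤ 1) = 11/37.
Summing S^2·P(S=x,T=y) over the conditioning event gives 377/37.
E[S^2 | T ≤ 1] = (377/37) / (11/37) = 377/11.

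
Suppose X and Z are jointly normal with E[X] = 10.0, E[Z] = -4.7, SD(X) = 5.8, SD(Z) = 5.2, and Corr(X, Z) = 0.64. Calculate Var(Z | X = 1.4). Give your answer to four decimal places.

Var(Z | X=x) = (1 − ρ²)·σ_Z².
Var(Z | X=1.4) = (5.2)²·(1 − (0.64)²) = 27.04·0.5904 = 15.9644.

15.9644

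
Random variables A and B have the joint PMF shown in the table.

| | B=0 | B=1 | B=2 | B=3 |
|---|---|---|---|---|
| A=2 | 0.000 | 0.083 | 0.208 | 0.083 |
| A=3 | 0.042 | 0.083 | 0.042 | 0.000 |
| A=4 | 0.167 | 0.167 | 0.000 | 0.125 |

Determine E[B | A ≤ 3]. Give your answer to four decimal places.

1.6913

P(A ≤ 3) = 0.541.
Σ B·P over the event = 1·(0.083) + 2·(0.208) + 3·(0.083) + 0·(0.042) + 1·(0.083) + 2·(0.042) = 0.915.
E[B | A ≤ 3] = (0.915) / (0.541) = 1.6913.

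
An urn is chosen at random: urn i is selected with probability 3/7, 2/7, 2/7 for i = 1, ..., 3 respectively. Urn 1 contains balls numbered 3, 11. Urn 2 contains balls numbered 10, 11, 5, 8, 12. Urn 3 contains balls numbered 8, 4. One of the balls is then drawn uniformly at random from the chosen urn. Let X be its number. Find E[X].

257/35

E[X | urn 1] = (3+11)/2 = 7.
E[X | urn 2] = (10+11+5+8+12)/5 = 46/5.
E[X | urn 3] = (8+4)/2 = 6.
By the law of total expectation,
E[X] = (3/7)·(7) + (2/7)·(46/5) + (2/7)·(6) = 257/35.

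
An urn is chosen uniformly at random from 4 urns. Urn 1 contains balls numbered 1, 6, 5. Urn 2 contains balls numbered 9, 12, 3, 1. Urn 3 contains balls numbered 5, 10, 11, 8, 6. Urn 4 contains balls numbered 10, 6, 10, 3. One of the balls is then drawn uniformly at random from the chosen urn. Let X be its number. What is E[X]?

E[X | urn 1] = (1+6+5)/3 = 4.
E[X | urn 2] = (9+12+3+1)/4 = 25/4.
E[X | urn 3] = (5+10+11+8+6)/5 = 8.
E[X | urn 4] = (10+6+10+3)/4 = 29/4.
E[X] = (1/4)·(4) + (1/4)·(25/4) + (1/4)·(8) + (1/4)·(29/4) = 51/8.

51/8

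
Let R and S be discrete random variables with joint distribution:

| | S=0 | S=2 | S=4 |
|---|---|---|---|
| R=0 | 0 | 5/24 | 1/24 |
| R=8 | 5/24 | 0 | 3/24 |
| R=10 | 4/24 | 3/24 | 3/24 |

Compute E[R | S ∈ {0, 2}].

P(S ∈ {0, 2}) = 17/24.
Σ R·P over the event = 0·(5/24) + 8·(5/24) + 10·(4/24) + 10·(3/24) = 55/12.
E[R | S ∈ {0, 2}] = (55/12) / (17/24) = 110/17.

110/17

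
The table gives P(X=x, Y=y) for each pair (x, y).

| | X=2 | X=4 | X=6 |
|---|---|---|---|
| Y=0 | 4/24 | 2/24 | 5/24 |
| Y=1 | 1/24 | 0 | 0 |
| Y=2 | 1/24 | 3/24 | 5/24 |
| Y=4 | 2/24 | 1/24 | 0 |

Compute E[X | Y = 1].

2

P(Y = 1) = 1/24.
Σ X·P over the event = 2·(1/24) = 1/12.
E[X | Y = 1] = (1/12) / (1/24) = 2.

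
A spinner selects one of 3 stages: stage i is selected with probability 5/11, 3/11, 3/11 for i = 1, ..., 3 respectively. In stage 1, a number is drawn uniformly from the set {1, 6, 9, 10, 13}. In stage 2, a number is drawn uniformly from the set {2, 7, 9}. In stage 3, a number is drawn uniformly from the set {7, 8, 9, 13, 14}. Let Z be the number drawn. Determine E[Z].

E[Z | stage 1] = (1+6+9+10+13)/5 = 39/5.
E[Z | stage 2] = (2+7+9)/3 = 6.
E[Z | stage 3] = (7+8+9+13+14)/5 = 51/5.
E[Z] = (5/11)·(39/5) + (3/11)·(6) + (3/11)·(51/5) = 438/55.

438/55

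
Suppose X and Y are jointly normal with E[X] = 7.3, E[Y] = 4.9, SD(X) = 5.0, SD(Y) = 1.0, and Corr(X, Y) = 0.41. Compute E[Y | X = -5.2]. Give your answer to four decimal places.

The regression of Y on X has slope ρ·σ_Y/σ_X and passes through (μ_X, μ_Y).
E[Y | X=-5.2] = 4.9 + (0.41)·(1.0/5.0)·(-5.2 − (7.3)) = 4.9 + (0.082)·(-12.5) = 3.8750.

3.8750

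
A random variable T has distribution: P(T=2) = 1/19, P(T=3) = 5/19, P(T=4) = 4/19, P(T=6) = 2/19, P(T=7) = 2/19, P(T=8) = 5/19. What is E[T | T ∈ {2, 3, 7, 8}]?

P(T ∈ {2, 3, 7, 8}) = 13/19.
Σ over the event: 2·1/19 + 3·5/19 + 7·2/19 + 8·5/19 = 71/19.
E[T | T ∈ {2, 3, 7, 8}] = (71/19) / (13/19) = 71/13.

71/13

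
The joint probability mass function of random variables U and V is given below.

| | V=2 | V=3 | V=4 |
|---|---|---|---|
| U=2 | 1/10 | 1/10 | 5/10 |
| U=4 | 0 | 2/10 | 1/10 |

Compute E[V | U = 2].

P(U = 2) = 7/10.
Σ V·P over the event = 2·(1/10) + 3·(1/10) + 4·(5/10) = 5/2.
E[V | U = 2] = (5/2) / (7/10) = 25/7.

25/7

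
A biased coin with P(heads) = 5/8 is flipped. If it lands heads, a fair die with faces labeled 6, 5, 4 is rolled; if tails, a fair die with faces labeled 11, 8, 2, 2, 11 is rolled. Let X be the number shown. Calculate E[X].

227/40

E[X | heads] = (6+5+4)/3 = 5.
E[X | tails] = (11+8+2+2+11)/5 = 34/5.
By the law of total expectation,
E[X] = (5/8)·(5) + (3/8)·(34/5) = 227/40.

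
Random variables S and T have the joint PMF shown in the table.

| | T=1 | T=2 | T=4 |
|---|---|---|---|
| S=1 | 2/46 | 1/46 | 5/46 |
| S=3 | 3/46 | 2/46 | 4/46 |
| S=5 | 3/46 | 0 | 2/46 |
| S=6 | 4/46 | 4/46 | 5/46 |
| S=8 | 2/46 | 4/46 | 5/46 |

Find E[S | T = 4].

P(T = 4) = 21/46.
Σ S·P over the event = 1·(5/46) + 3·(4/46) + 5·(2/46) + 6·(5/46) + 8·(5/46) = 97/46.
E[S | T = 4] = (97/46) / (21/46) = 97/21.

97/21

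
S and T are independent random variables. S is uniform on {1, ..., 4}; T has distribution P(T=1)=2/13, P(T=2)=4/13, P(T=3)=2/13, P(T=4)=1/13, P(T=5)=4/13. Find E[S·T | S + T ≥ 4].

193/22

P(S + T ≥ 4) = 11/13.
Summing ST·P(x,y) over outcomes with S + T ≥ 4 gives 193/26.
E[S·T | S + T ≥ 4] = (193/26) / (11/13) = 193/22.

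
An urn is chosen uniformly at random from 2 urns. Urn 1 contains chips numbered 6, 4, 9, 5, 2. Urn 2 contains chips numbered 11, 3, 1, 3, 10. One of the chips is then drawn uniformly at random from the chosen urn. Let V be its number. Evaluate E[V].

27/5

E[V | urn 1] = (6+4+9+5+2)/5 = 26/5.
E[V | urn 2] = (11+3+1+3+10)/5 = 28/5.
E[V] = (1/2)·(26/5) + (1/2)·(28/5) = 27/5.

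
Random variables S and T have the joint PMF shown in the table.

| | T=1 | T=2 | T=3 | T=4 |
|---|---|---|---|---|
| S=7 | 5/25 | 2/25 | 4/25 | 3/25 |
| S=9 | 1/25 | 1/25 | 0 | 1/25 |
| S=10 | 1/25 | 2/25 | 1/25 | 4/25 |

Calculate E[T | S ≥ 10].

P(S ≥ 10) = 8/25.
Σ T·P over the event = 1·(1/25) + 2·(2/25) + 3·(1/25) + 4·(4/25) = 24/25.
E[T | S ≥ 10] = (24/25) / (8/25) = 3.

3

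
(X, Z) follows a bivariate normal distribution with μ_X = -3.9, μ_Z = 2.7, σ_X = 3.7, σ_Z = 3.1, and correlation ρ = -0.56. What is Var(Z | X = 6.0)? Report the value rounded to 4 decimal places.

6.5963

Var(Z | X=x) = (1 − ρ²)·σ_Z².
Var(Z | X=6.0) = (3.1)²·(1 − (-0.56)²) = 9.61·0.6864 = 6.5963.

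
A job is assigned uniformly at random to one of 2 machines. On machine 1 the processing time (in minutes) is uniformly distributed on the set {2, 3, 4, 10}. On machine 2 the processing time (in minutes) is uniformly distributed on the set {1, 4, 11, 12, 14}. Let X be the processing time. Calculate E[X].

E[X | machine 1] = (2+3+4+10)/4 = 19/4.
E[X | machine 2] = (1+4+11+12+14)/5 = 42/5.
By the law of total expectation,
E[X] = (1/2)·(19/4) + (1/2)·(42/5) = 263/40.

263/40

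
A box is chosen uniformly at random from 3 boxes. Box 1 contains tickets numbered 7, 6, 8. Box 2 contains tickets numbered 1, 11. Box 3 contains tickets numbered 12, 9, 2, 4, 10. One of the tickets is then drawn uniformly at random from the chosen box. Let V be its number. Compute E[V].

E[V | box 1] = (7+6+8)/3 = 7.
E[V | box 2] = (1+11)/2 = 6.
E[V | box 3] = (12+9+2+4+10)/5 = 37/5.
By the law of total expectation,
E[V] = (1/3)·(7) + (1/3)·(6) + (1/3)·(37/5) = 34/5.

34/5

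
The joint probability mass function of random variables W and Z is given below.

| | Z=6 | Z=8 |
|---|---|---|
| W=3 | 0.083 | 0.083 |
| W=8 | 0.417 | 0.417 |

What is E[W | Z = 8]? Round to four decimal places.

P(Z = 8) = 0.500.
Σ W·P over the event = 3·(0.083) + 8·(0.417) = 3.585.
E[W | Z = 8] = (3.585) / (0.500) = 7.1700.

7.1700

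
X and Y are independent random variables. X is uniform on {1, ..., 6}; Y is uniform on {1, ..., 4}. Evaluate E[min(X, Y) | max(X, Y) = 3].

9/5

Outcomes with max(X, Y) = 3: (1,3), (2,3), (3,1), (3,2), (3,3), each with probability 1/24.
E[min(X, Y) | max(X, Y) = 3] = (1 + 2 + 1 + 2 + 3) / 5 = 9/5.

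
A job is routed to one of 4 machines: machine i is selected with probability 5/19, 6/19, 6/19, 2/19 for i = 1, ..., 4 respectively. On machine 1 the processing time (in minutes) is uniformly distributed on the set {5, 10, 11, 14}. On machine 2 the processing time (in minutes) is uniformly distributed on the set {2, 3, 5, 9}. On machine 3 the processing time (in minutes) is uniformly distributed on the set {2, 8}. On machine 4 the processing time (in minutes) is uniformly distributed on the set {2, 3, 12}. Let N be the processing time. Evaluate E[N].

E[N | machine 1] = (5+10+11+14)/4 = 10.
E[N | machine 2] = (2+3+5+9)/4 = 19/4.
E[N | machine 3] = (2+8)/2 = 5.
E[N | machine 4] = (2+3+12)/3 = 17/3.
By the law of total expectation,
E[N] = (5/19)·(10) + (6/19)·(19/4) + (6/19)·(5) + (2/19)·(17/3) = 719/114.

719/114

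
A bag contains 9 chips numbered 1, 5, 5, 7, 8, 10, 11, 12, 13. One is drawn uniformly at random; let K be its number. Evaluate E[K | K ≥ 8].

54/5

P(K ≥ 8) = 5/9.
Σ over the event: 8·1/9 + 10·1/9 + 11·1/9 + 12·1/9 + 13·1/9 = 6.
E[K | K ≥ 8] = (6) / (5/9) = 54/5.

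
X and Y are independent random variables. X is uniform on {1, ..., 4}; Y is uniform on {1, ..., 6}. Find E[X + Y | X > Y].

5

Outcomes with X > Y: (2,1), (3,1), (3,2), (4,1), (4,2), (4,3), each with probability 1/24.
E[X + Y | X > Y] = (3 + 4 + 5 + 5 + 6 + 7) / 6 = 5.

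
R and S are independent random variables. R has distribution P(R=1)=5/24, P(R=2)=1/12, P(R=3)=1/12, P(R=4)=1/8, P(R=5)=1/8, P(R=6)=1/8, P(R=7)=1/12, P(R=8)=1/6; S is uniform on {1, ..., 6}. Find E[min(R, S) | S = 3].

P(S = 3) = 1/6.
Summing min(R,S)·P(x,y) over outcomes with S = 3 gives 5/12.
E[min(R, S) | S = 3] = (5/12) / (1/6) = 5/2.

5/2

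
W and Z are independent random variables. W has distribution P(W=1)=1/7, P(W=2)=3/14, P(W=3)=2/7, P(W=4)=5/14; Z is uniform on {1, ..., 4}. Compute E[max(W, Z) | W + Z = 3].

2

P(W + Z = 3) = 5/56.
Summing max(W,Z)·P(x,y) over outcomes with W + Z = 3 gives 5/28.
E[max(W, Z) | W + Z = 3] = (5/28) / (5/56) = 2.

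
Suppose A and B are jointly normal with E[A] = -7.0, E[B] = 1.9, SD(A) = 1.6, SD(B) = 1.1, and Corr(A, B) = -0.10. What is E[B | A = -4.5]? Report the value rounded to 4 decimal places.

1.7281

For a bivariate normal, E[B | A=x] = μ_B + ρ·(σ_B/σ_A)·(x − μ_A).
E[B | A=-4.5] = 1.9 + (-0.10)·(1.1/1.6)·(-4.5 − (-7.0)) = 1.9 + (-0.06875)·(2.5) = 1.7281.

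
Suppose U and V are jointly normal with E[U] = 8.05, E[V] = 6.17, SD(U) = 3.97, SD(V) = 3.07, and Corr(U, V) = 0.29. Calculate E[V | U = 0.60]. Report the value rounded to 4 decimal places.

4.4993

For a bivariate normal, E[V | U=x] = μ_V + ρ·(σ_V/σ_U)·(x − μ_U).
E[V | U=0.60] = 6.17 + (0.29)·(3.07/3.97)·(0.60 − (8.05)) = 6.17 + (0.22426)·(-7.45) = 4.4993.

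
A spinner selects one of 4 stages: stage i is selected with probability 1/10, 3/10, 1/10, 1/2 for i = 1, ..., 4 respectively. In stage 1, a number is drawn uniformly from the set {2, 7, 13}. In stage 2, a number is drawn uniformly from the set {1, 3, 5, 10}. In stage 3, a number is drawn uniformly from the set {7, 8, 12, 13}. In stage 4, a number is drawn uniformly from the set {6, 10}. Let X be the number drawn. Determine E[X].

E[X | stage 1] = (2+7+13)/3 = 22/3.
E[X | stage 2] = (1+3+5+10)/4 = 19/4.
E[X | stage 3] = (7+8+12+13)/4 = 10.
E[X | stage 4] = (6+10)/2 = 8.
E[X] = (1/10)·(22/3) + (3/10)·(19/4) + (1/10)·(10) + (1/2)·(8) = 859/120.

859/120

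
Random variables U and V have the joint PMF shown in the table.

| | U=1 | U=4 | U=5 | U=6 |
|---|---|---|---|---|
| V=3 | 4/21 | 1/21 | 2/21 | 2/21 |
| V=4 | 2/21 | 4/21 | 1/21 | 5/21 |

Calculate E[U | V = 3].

P(V = 3) = 3/7.
Σ U·P over the event = 1·(4/21) + 4·(1/21) + 5·(2/21) + 6·(2/21) = 10/7.
E[U | V = 3] = (10/7) / (3/7) = 10/3.

10/3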